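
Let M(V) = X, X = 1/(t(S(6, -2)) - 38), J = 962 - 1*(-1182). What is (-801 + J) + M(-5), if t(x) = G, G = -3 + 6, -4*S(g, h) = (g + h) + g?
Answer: 47004/35 ≈ 1343.0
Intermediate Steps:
S(g, h) = -g/2 - h/4 (S(g, h) = -((g + h) + g)/4 = -(h + 2*g)/4 = -g/2 - h/4)
G = 3
t(x) = 3
J = 2144 (J = 962 + 1182 = 2144)
X = -1/35 (X = 1/(3 - 38) = 1/(-35) = -1/35 ≈ -0.028571)
M(V) = -1/35
(-801 + J) + M(-5) = (-801 + 2144) - 1/35 = 1343 - 1/35 = 47004/35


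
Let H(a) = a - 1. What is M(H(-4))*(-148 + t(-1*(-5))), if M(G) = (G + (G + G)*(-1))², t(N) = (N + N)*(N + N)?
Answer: -1200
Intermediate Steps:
t(N) = 4*N² (t(N) = (2*N)*(2*N) = 4*N²)
H(a) = -1 + a
M(G) = G² (M(G) = (G + (2*G)*(-1))² = (G - 2*G)² = (-G)² = G²)
M(H(-4))*(-148 + t(-1*(-5))) = (-1 - 4)²*(-148 + 4*(-1*(-5))²) = (-5)²*(-148 + 4*5²) = 25*(-148 + 4*25) = 25*(-148 + 100) = 25*(-48) = -1200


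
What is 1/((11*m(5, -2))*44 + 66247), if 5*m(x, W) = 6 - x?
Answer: 5/331719 ≈ 1.5073e-5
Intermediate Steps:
m(x, W) = 6/5 - x/5 (m(x, W) = (6 - x)/5 = 6/5 - x/5)
1/((11*m(5, -2))*44 + 66247) = 1/((11*(6/5 - ⅕*5))*44 + 66247) = 1/((11*(6/5 - 1))*44 + 66247) = 1/((11*(⅕))*44 + 66247) = 1/((11/5)*44 + 66247) = 1/(484/5 + 66247) = 1/(331719/5) = 5/331719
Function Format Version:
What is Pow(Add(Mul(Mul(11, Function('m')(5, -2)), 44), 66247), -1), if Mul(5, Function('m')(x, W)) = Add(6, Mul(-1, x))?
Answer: Rational(5, 331719) ≈ 1.5073e-5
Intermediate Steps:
Function('m')(x, W) = Add(Rational(6, 5), Mul(Rational(-1, 5), x)) (Function('m')(x, W) = Mul(Rational(1, 5), Add(6, Mul(-1, x))) = Add(Rational(6, 5), Mul(Rational(-1, 5), x)))
Pow(Add(Mul(Mul(11, Function('m')(5, -2)), 44), 66247), -1) = Pow(Add(Mul(Mul(11, Add(Rational(6, 5), Mul(Rational(-1, 5), 5))), 44), 66247), -1) = Pow(Add(Mul(Mul(11, Add(Rational(6, 5), -1)), 44), 66247), -1) = Pow(Add(Mul(Mul(11, Rational(1, 5)), 44), 66247), -1) = Pow(Add(Mul(Rational(11, 5), 44), 66247), -1) = Pow(Add(Rational(484, 5), 66247), -1) = Pow(Rational(331719, 5), -1) = Rational(5, 331719)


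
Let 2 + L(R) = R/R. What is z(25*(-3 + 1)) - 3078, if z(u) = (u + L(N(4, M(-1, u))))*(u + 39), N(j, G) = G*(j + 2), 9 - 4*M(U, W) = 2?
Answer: -2517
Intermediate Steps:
M(U, W) = 7/4 (M(U, W) = 9/4 - 1/4*2 = 9/4 - 1/2 = 7/4)
N(j, G) = G*(2 + j)
L(R) = -1 (L(R) = -2 + R/R = -2 + 1 = -1)
z(u) = (-1 + u)*(39 + u) (z(u) = (u - 1)*(u + 39) = (-1 + u)*(39 + u))
z(25*(-3 + 1)) - 3078 = (-39 + (25*(-3 + 1))**2 + 38*(25*(-3 + 1))) - 3078 = (-39 + (25*(-2))**2 + 38*(25*(-2))) - 3078 = (-39 + (-50)**2 + 38*(-50)) - 3078 = (-39 + 2500 - 1900) - 3078 = 561 - 3078 = -2517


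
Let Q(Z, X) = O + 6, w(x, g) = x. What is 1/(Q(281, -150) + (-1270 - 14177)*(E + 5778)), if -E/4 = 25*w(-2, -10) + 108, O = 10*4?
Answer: -1/85669016 ≈ -1.1673e-8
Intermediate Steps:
O = 40
Q(Z, X) = 46 (Q(Z, X) = 40 + 6 = 46)
E = -232 (E = -4*(25*(-2) + 108) = -4*(-50 + 108) = -4*58 = -232)
1/(Q(281, -150) + (-1270 - 14177)*(E + 5778)) = 1/(46 + (-1270 - 14177)*(-232 + 5778)) = 1/(46 - 15447*5546) = 1/(46 - 85669062) = 1/(-85669016) = -1/85669016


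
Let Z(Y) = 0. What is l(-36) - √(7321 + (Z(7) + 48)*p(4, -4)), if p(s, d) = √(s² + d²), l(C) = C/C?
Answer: 1 - √(7321 + 192*√2) ≈ -86.135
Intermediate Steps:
l(C) = 1
p(s, d) = √(d² + s²)
l(-36) - √(7321 + (Z(7) + 48)*p(4, -4)) = 1 - √(7321 + (0 + 48)*√((-4)² + 4²)) = 1 - √(7321 + 48*√(16 + 16)) = 1 - √(7321 + 48*√32) = 1 - √(7321 + 48*(4*√2)) = 1 - √(7321 + 192*√2)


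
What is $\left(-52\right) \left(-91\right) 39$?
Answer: $184548$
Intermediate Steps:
$\left(-52\right) \left(-91\right) 39 = 4732 \cdot 39 = 184548$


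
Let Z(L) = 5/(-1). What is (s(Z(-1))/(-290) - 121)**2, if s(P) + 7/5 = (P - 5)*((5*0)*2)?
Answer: 30780246249/2102500 ≈ 14640.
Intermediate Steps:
Z(L) = -5 (Z(L) = 5*(-1) = -5)
s(P) = -7/5 (s(P) = -7/5 + (P - 5)*((5*0)*2) = -7/5 + (-5 + P)*(0*2) = -7/5 + (-5 + P)*0 = -7/5 + 0 = -7/5)
(s(Z(-1))/(-290) - 121)**2 = (-7/5/(-290) - 121)**2 = (-7/5*(-1/290) - 121)**2 = (7/1450 - 121)**2 = (-175443/1450)**2 = 30780246249/2102500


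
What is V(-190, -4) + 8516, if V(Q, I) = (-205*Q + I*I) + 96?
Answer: 47578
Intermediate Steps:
V(Q, I) = 96 + I² - 205*Q (V(Q, I) = (-205*Q + I²) + 96 = (I² - 205*Q) + 96 = 96 + I² - 205*Q)
V(-190, -4) + 8516 = (96 + (-4)² - 205*(-190)) + 8516 = (96 + 16 + 38950) + 8516 = 39062 + 8516 = 47578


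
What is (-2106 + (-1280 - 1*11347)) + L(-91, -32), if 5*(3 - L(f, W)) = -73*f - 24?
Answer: -80269/5 ≈ -16054.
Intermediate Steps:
L(f, W) = 39/5 + 73*f/5 (L(f, W) = 3 - (-73*f - 24)/5 = 3 - (-24 - 73*f)/5 = 3 + (24/5 + 73*f/5) = 39/5 + 73*f/5)
(-2106 + (-1280 - 1*11347)) + L(-91, -32) = (-2106 + (-1280 - 1*11347)) + (39/5 + (73/5)*(-91)) = (-2106 + (-1280 - 11347)) + (39/5 - 6643/5) = (-2106 - 12627) - 6604/5 = -14733 - 6604/5 = -80269/5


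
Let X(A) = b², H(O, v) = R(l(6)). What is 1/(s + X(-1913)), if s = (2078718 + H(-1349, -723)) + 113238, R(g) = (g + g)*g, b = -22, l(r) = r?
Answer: 1/2192512 ≈ 4.5610e-7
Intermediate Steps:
R(g) = 2*g² (R(g) = (2*g)*g = 2*g²)
H(O, v) = 72 (H(O, v) = 2*6² = 2*36 = 72)
X(A) = 484 (X(A) = (-22)² = 484)
s = 2192028 (s = (2078718 + 72) + 113238 = 2078790 + 113238 = 2192028)
1/(s + X(-1913)) = 1/(2192028 + 484) = 1/2192512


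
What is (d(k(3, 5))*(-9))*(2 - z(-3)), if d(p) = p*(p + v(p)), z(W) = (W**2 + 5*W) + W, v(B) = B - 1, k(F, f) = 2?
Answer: -594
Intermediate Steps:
v(B) = -1 + B
z(W) = W**2 + 6*W
d(p) = p*(-1 + 2*p) (d(p) = p*(p + (-1 + p)) = p*(-1 + 2*p))
(d(k(3, 5))*(-9))*(2 - z(-3)) = ((2*(-1 + 2*2))*(-9))*(2 - (-3)*(6 - 3)) = ((2*(-1 + 4))*(-9))*(2 - (-3)*3) = ((2*3)*(-9))*(2 - 1*(-9)) = (6*(-9))*(2 + 9) = -54*11 = -594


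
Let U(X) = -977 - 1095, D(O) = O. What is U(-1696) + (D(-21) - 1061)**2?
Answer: 1168652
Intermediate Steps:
U(X) = -2072
U(-1696) + (D(-21) - 1061)**2 = -2072 + (-21 - 1061)**2 = -2072 + (-1082)**2 = -2072 + 1170724 = 1168652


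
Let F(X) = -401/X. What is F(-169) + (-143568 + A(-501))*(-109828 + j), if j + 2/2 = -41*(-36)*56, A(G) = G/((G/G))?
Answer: 661598992754/169 ≈ 3.9148e+9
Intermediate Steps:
A(G) = G (A(G) = G/1 = G*1 = G)
j = 82655 (j = -1 - 41*(-36)*56 = -1 + 1476*56 = -1 + 82656 = 82655)
F(-169) + (-143568 + A(-501))*(-109828 + j) = -401/(-169) + (-143568 - 501)*(-109828 + 82655) = -401*(-1/169) - 144069*(-27173) = 401/169 + 3914786937 = 661598992754/169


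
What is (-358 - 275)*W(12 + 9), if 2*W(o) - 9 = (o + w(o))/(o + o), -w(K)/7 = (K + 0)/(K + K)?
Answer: -23843/8 ≈ -2980.4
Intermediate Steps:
w(K) = -7/2 (w(K) = -7*(K + 0)/(K + K) = -7*K/(2*K) = -7*K*1/(2*K) = -7*½ = -7/2)
W(o) = 9/2 + (-7/2 + o)/(4*o) (W(o) = 9/2 + ((o - 7/2)/(o + o))/2 = 9/2 + ((-7/2 + o)/((2*o)))/2 = 9/2 + ((-7/2 + o)*(1/(2*o)))/2 = 9/2 + ((-7/2 + o)/(2*o))/2 = 9/2 + (-7/2 + o)/(4*o))
(-358 - 275)*W(12 + 9) = (-358 - 275)*((-7 + 38*(12 + 9))/(8*(12 + 9))) = -633*(-7 + 38*21)/(8*21) = -633*(-7 + 798)/(8*21) = -633*791/(8*21) = -633*113/24 = -23843/8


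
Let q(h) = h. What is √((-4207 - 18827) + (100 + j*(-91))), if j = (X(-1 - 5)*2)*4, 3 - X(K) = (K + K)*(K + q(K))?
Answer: √79714 ≈ 282.34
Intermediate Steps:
X(K) = 3 - 4*K² (X(K) = 3 - (K + K)*(K + K) = 3 - 2*K*2*K = 3 - 4*K²)
j = -1128 (j = ((3 - 4*(-1 - 5)²)*2)*4 = ((3 - 4*(-6)²)*2)*4 = ((3 - 4*36)*2)*4 = ((3 - 144)*2)*4 = -141*2*4 = -282*4 = -1128)
√((-4207 - 18827) + (100 + j*(-91))) = √((-4207 - 18827) + (100 - 1128*(-91))) = √(-23034 + (100 + 102648)) = √(-23034 + 102748) = √79714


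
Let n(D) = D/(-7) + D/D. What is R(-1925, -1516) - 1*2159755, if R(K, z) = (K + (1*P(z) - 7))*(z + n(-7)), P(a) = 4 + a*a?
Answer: -3478800347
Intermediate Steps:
P(a) = 4 + a²
n(D) = 1 - D/7 (n(D) = D*(-⅐) + 1 = -D/7 + 1 = 1 - D/7)
R(K, z) = (2 + z)*(-3 + K + z²) (R(K, z) = (K + (1*(4 + z²) - 7))*(z + (1 - ⅐*(-7))) = (K + ((4 + z²) - 7))*(z + (1 + 1)) = (K + (-3 + z²))*(z + 2) = (-3 + K + z²)*(2 + z) = (2 + z)*(-3 + K + z²))
R(-1925, -1516) - 1*2159755 = (-6 + (-1516)³ - 3*(-1516) + 2*(-1925) + 2*(-1516)² - 1925*(-1516)) - 1*2159755 = (-6 - 3484156096 + 4548 - 3850 + 2*2298256 + 2918300) - 2159755 = (-6 - 3484156096 + 4548 - 3850 + 4596512 + 2918300) - 2159755 = -3476640592 - 2159755 = -3478800347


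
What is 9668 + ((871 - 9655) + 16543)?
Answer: 17427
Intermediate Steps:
9668 + ((871 - 9655) + 16543) = 9668 + (-8784 + 16543) = 9668 + 7759 = 17427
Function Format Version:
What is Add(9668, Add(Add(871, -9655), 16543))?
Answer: 17427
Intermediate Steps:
Add(9668, Add(Add(871, -9655), 16543)) = Add(9668, Add(-8784, 16543)) = Add(9668, 7759) = 17427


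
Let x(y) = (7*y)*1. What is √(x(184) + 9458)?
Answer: 3*√1194 ≈ 103.66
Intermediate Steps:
x(y) = 7*y
√(x(184) + 9458) = √(7*184 + 9458) = √(1288 + 9458) = √10746 = 3*√1194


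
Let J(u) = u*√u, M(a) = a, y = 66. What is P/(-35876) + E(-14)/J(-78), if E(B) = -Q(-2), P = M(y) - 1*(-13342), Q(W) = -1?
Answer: -3352/8969 + I*√78/6084 ≈ -0.37373 + 0.0014516*I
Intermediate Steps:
P = 13408 (P = 66 - 1*(-13342) = 66 + 13342 = 13408)
E(B) = 1 (E(B) = -1*(-1) = 1)
J(u) = u^(3/2)
P/(-35876) + E(-14)/J(-78) = 13408/(-35876) + 1/(-78)^(3/2) = 13408*(-1/35876) + 1/(-78*I*√78) = -3352/8969 + 1*(I*√78/6084) = -3352/8969 + I*√78/6084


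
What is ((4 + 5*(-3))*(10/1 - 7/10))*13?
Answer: -13299/10 ≈ -1329.9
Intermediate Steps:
((4 + 5*(-3))*(10/1 - 7/10))*13 = ((4 - 15)*(10*1 - 7*⅒))*13 = -11*(10 - 7/10)*13 = -11*93/10*13 = -1023/10*13 = -13299/10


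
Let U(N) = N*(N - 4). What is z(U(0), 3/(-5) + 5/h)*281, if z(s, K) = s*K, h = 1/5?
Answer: 0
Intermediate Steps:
h = ⅕ ≈ 0.20000
U(N) = N*(-4 + N)
z(s, K) = K*s
z(U(0), 3/(-5) + 5/h)*281 = ((3/(-5) + 5/(⅕))*(0*(-4 + 0)))*281 = ((3*(-⅕) + 5*5)*(0*(-4)))*281 = ((-⅗ + 25)*0)*281 = ((122/5)*0)*281 = 0*281 = 0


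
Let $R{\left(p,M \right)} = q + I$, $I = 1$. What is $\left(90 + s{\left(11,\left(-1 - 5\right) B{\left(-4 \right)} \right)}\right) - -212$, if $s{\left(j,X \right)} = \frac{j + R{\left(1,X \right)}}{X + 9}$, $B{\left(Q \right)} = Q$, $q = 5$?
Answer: $\frac{9983}{33} \approx 302.52$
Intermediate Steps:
$R{\left(p,M \right)} = 6$ ($R{\left(p,M \right)} = 5 + 1 = 6$)
$s{\left(j,X \right)} = \frac{6 + j}{9 + X}$ ($s{\left(j,X \right)} = \frac{j + 6}{X + 9} = \frac{6 + j}{9 + X}$)
$\left(90 + s{\left(11,\left(-1 - 5\right) B{\left(-4 \right)} \right)}\right) - -212 = \left(90 + \frac{6 + 11}{9 + \left(-1 - 5\right) \left(-4\right)}\right) - -212 = \left(90 + \frac{1}{9 - -24} \cdot 17\right) + 212 = \left(90 + \frac{1}{9 + 24} \cdot 17\right) + 212 = \left(90 + \frac{1}{33} \cdot 17\right) + 212 = \left(90 + \frac{17}{33}\right) + 212 = \frac{2987}{33} + 212 = \frac{9983}{33}$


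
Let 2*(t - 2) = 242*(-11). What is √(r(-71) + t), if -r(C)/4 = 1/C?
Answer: I*√6699205/71 ≈ 36.455*I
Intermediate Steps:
t = -1329 (t = 2 + (242*(-11))/2 = 2 + (½)*(-2662) = 2 - 1331 = -1329)
r(C) = -4/C
√(r(-71) + t) = √(-4/(-71) - 1329) = √(-4*(-1/71) - 1329) = √(4/71 - 1329) = √(-94355/71) = I*√6699205/71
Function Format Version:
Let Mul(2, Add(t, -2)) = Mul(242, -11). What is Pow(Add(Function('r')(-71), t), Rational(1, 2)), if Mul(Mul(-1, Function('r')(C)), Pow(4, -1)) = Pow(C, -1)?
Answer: Mul(Rational(1, 71), I, Pow(6699205, Rational(1, 2))) ≈ Mul(36.455, I)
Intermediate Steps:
t = -1329 (t = Add(2, Mul(Rational(1, 2), Mul(242, -11))) = Add(2, Mul(Rational(1, 2), -2662)) = Add(2, -1331) = -1329)
Function('r')(C) = Mul(-4, Pow(C, -1))
Pow(Add(Function('r')(-71), t), Rational(1, 2)) = Pow(Add(Mul(-4, Pow(-71, -1)), -1329), Rational(1, 2)) = Pow(Add(Mul(-4, Rational(-1, 71)), -1329), Rational(1, 2)) = Pow(Add(Rational(4, 71), -1329), Rational(1, 2)) = Pow(Rational(-94355, 71), Rational(1, 2)) = Mul(Rational(1, 71), I, Pow(6699205, Rational(1, 2)))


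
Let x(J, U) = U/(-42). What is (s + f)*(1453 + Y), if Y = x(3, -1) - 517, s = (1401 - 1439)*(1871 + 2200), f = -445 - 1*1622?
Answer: -293471545/2 ≈ -1.4674e+8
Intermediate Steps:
f = -2067 (f = -445 - 1622 = -2067)
s = -154698 (s = -38*4071 = -154698)
x(J, U) = -U/42 (x(J, U) = U*(-1/42) = -U/42)
Y = -21713/42 (Y = -1/42*(-1) - 517 = 1/42 - 517 = -21713/42 ≈ -516.98)
(s + f)*(1453 + Y) = (-154698 - 2067)*(1453 - 21713/42) = -156765*39313/42 = -293471545/2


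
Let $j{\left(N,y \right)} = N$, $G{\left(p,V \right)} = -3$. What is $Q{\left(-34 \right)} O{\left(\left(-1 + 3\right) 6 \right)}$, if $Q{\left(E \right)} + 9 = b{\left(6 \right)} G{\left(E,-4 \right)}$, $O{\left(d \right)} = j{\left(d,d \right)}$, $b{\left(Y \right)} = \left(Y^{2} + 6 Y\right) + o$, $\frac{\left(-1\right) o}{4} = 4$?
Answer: $-2124$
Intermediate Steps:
$o = -16$ ($o = \left(-4\right) 4 = -16$)
$b{\left(Y \right)} = -16 + Y^{2} + 6 Y$ ($b{\left(Y \right)} = \left(Y^{2} + 6 Y\right) - 16 = -16 + Y^{2} + 6 Y$)
$O{\left(d \right)} = d$
$Q{\left(E \right)} = -177$ ($Q{\left(E \right)} = -9 + \left(-16 + 6^{2} + 6 \cdot 6\right) \left(-3\right) = -9 + \left(-16 + 36 + 36\right) \left(-3\right) = -9 + 56 \left(-3\right) = -9 - 168 = -177$)
$Q{\left(-34 \right)} O{\left(\left(-1 + 3\right) 6 \right)} = - 177 \left(-1 + 3\right) 6 = - 177 \cdot 2 \cdot 6 = \left(-177\right) 12 = -2124$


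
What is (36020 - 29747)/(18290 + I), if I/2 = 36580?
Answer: 6273/91450 ≈ 0.068595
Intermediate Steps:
I = 73160 (I = 2*36580 = 73160)
(36020 - 29747)/(18290 + I) = (36020 - 29747)/(18290 + 73160) = 6273/91450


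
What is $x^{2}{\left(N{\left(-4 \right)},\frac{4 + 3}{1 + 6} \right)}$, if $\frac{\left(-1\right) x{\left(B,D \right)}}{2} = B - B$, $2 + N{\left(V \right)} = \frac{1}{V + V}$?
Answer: $0$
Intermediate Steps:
$N{\left(V \right)} = -2 + \frac{1}{2 V}$ ($N{\left(V \right)} = -2 + \frac{1}{V + V} = -2 + \frac{1}{2 V}$)
$x{\left(B,D \right)} = 0$ ($x{\left(B,D \right)} = - 2 \left(B - B\right) = \left(-2\right) 0 = 0$)
$x^{2}{\left(N{\left(-4 \right)},\frac{4 + 3}{1 + 6} \right)} = 0^{2} = 0$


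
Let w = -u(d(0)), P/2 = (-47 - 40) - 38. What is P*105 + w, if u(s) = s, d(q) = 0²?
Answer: -26250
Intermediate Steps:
d(q) = 0
P = -250 (P = 2*((-47 - 40) - 38) = 2*(-87 - 38) = 2*(-125) = -250)
w = 0 (w = -1*0 = 0)
P*105 + w = -250*105 + 0 = -26250 + 0 = -26250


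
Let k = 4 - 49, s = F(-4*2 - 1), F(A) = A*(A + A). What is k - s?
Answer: -207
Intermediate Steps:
F(A) = 2*A**2 (F(A) = A*(2*A) = 2*A**2)
s = 162 (s = 2*(-4*2 - 1)**2 = 2*(-8 - 1)**2 = 2*(-9)**2 = 2*81 = 162)
k = -45
k - s = -45 - 1*162 = -45 - 162 = -207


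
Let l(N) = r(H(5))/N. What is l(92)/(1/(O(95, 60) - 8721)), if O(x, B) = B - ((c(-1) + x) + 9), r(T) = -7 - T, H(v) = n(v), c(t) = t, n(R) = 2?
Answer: 19719/23 ≈ 857.35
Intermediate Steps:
H(v) = 2
l(N) = -9/N (l(N) = (-7 - 1*2)/N = (-7 - 2)/N = -9/N)
O(x, B) = -8 + B - x (O(x, B) = B - ((-1 + x) + 9) = B - (8 + x) = B + (-8 - x) = -8 + B - x)
l(92)/(1/(O(95, 60) - 8721)) = (-9/92)/(1/((-8 + 60 - 1*95) - 8721)) = (-9*1/92)/(1/((-8 + 60 - 95) - 8721)) = -9/(92*(1/(-43 - 8721))) = -9/(92*(1/(-8764))) = -9/(92*(-1/8764)) = -9/92*(-8764) = 19719/23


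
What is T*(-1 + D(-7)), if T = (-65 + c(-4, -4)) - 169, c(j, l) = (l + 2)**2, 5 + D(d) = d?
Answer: 2990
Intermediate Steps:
D(d) = -5 + d
c(j, l) = (2 + l)**2
T = -230 (T = (-65 + (2 - 4)**2) - 169 = (-65 + (-2)**2) - 169 = (-65 + 4) - 169 = -61 - 169 = -230)
T*(-1 + D(-7)) = -230*(-1 + (-5 - 7)) = -230*(-1 - 12) = -230*(-13) = 2990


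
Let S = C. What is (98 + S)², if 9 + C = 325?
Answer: 171396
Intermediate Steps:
C = 316 (C = -9 + 325 = 316)
S = 316
(98 + S)² = (98 + 316)² = 414² = 171396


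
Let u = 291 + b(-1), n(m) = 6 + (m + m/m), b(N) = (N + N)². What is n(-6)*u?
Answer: 295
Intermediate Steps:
b(N) = 4*N² (b(N) = (2*N)² = 4*N²)
n(m) = 7 + m (n(m) = 6 + (m + 1) = 6 + (1 + m) = 7 + m)
u = 295 (u = 291 + 4*(-1)² = 291 + 4*1 = 291 + 4 = 295)
n(-6)*u = (7 - 6)*295 = 1*295 = 295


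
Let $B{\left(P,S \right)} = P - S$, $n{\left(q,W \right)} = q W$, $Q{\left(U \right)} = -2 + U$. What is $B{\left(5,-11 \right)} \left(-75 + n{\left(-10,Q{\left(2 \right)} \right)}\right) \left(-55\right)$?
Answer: $66000$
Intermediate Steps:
$n{\left(q,W \right)} = W q$
$B{\left(5,-11 \right)} \left(-75 + n{\left(-10,Q{\left(2 \right)} \right)}\right) \left(-55\right) = \left(5 - -11\right) \left(-75 + \left(-2 + 2\right) \left(-10\right)\right) \left(-55\right) = \left(5 + 11\right) \left(-75 + 0 \left(-10\right)\right) \left(-55\right) = 16 \left(-75 + 0\right) \left(-55\right) = 16 \left(-75\right) \left(-55\right) = \left(-1200\right) \left(-55\right) = 66000$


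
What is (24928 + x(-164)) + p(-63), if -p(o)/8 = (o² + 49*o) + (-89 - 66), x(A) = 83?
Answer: 19195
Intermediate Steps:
p(o) = 1240 - 392*o - 8*o² (p(o) = -8*((o² + 49*o) + (-89 - 66)) = -8*((o² + 49*o) - 155) = -8*(-155 + o² + 49*o) = 1240 - 392*o - 8*o²)
(24928 + x(-164)) + p(-63) = (24928 + 83) + (1240 - 392*(-63) - 8*(-63)²) = 25011 + (1240 + 24696 - 8*3969) = 25011 + (1240 + 24696 - 31752) = 25011 - 5816 = 19195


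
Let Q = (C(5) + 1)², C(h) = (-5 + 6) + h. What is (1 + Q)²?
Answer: 2500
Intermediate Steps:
C(h) = 1 + h
Q = 49 (Q = ((1 + 5) + 1)² = (6 + 1)² = 7² = 49)
(1 + Q)² = (1 + 49)² = 50² = 2500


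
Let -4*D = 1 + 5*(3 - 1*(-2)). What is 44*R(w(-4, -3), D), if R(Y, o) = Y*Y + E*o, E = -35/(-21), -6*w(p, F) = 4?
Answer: -4114/9 ≈ -457.11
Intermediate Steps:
w(p, F) = -2/3 (w(p, F) = -1/6*4 = -2/3)
E = 5/3 (E = -35*(-1/21) = 5/3 ≈ 1.6667)
D = -13/2 (D = -(1 + 5*(3 - 1*(-2)))/4 = -(1 + 5*(3 + 2))/4 = -(1 + 5*5)/4 = -(1 + 25)/4 = -1/4*26 = -13/2 ≈ -6.5000)
R(Y, o) = Y**2 + 5*o/3 (R(Y, o) = Y*Y + 5*o/3 = Y**2 + 5*o/3)
44*R(w(-4, -3), D) = 44*((-2/3)**2 + (5/3)*(-13/2)) = 44*(4/9 - 65/6) = 44*(-187/18) = -4114/9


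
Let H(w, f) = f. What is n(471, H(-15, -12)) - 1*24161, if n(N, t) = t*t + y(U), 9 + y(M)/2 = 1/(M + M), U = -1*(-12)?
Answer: -288419/12 ≈ -24035.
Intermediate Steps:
U = 12
y(M) = -18 + 1/M (y(M) = -18 + 2/(M + M) = -18 + 2/((2*M)) = -18 + 2*(1/(2*M)) = -18 + 1/M)
n(N, t) = -215/12 + t**2 (n(N, t) = t*t + (-18 + 1/12) = t**2 + (-18 + 1/12) = t**2 - 215/12 = -215/12 + t**2)
n(471, H(-15, -12)) - 1*24161 = (-215/12 + (-12)**2) - 1*24161 = (-215/12 + 144) - 24161 = 1513/12 - 24161 = -288419/12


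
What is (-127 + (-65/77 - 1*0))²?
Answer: 96904336/5929 ≈ 16344.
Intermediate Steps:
(-127 + (-65/77 - 1*0))² = (-127 + (-65*1/77 + 0))² = (-127 + (-65/77 + 0))² = (-127 - 65/77)² = (-9844/77)² = 96904336/5929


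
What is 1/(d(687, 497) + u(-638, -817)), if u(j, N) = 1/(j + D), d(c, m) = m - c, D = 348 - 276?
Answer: -566/107541 ≈ -0.0052631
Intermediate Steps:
D = 72
u(j, N) = 1/(72 + j) (u(j, N) = 1/(j + 72) = 1/(72 + j))
1/(d(687, 497) + u(-638, -817)) = 1/((497 - 1*687) + 1/(72 - 638)) = 1/((497 - 687) + 1/(-566)) = 1/(-190 - 1/566) = 1/(-107541/566) = -566/107541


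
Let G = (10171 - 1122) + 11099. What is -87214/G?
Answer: -43607/10074 ≈ -4.3287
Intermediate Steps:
G = 20148 (G = 9049 + 11099 = 20148)
-87214/G = -87214/20148 = -87214*1/20148 = -43607/10074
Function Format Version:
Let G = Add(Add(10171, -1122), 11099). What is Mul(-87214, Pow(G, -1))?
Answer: Rational(-43607, 10074) ≈ -4.3287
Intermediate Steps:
G = 20148 (G = Add(9049, 11099) = 20148)
Mul(-87214, Pow(G, -1)) = Mul(-87214, Pow(20148, -1)) = Mul(-87214, Rational(1, 20148)) = Rational(-43607, 10074)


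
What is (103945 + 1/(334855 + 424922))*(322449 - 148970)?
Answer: 13700507540725414/759777 ≈ 1.8032e+10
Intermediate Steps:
(103945 + 1/(334855 + 424922))*(322449 - 148970) = (103945 + 1/759777)*173479 = (78975020266/759777)*173479 = 13700507540725414/759777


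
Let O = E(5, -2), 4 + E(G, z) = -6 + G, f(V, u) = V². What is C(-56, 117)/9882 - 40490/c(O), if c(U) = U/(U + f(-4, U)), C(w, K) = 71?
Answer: 880268867/9882 ≈ 89078.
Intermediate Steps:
E(G, z) = -10 + G (E(G, z) = -4 + (-6 + G) = -10 + G)
O = -5 (O = -10 + 5 = -5)
c(U) = U/(16 + U) (c(U) = U/(U + (-4)²) = U/(U + 16) = U/(16 + U))
C(-56, 117)/9882 - 40490/c(O) = 71/9882 - 40490/((-5/(16 - 5))) = 71*(1/9882) - 40490/((-5/11)) = 71/9882 - 40490/((-5*1/11)) = 71/9882 - 40490/(-5/11) = 71/9882 - 40490*(-11/5) = 71/9882 + 89078 = 880268867/9882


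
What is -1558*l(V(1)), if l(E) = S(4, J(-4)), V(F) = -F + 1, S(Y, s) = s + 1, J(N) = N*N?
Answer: -26486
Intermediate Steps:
J(N) = N**2
S(Y, s) = 1 + s
V(F) = 1 - F
l(E) = 17 (l(E) = 1 + (-4)**2 = 1 + 16 = 17)
-1558*l(V(1)) = -1558*17 = -26486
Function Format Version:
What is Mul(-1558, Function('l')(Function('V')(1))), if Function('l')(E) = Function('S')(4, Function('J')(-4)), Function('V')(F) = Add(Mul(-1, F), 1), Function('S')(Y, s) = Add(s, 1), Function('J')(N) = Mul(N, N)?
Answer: -26486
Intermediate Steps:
Function('J')(N) = Pow(N, 2)
Function('S')(Y, s) = Add(1, s)
Function('V')(F) = Add(1, Mul(-1, F))
Function('l')(E) = 17 (Function('l')(E) = Add(1, Pow(-4, 2)) = Add(1, 16) = 17)
Mul(-1558, Function('l')(Function('V')(1))) = Mul(-1558, 17) = -26486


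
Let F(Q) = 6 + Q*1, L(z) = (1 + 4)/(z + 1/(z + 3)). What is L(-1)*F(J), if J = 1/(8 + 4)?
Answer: -365/6 ≈ -60.833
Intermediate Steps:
J = 1/12 ≈ 0.083333
L(z) = 5/(z + 1/(3 + z))
F(Q) = 6 + Q
L(-1)*F(J) = (5*(3 - 1)/(1 + (-1)**2 + 3*(-1)))*(6 + 1/12) = (5*2/(1 + 1 - 3))*(73/12) = (5*2/(-1))*(73/12) = (5*(-1)*2)*(73/12) = -10*73/12 = -365/6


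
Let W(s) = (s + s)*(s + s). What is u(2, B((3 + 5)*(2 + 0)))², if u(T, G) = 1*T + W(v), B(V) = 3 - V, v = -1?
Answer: 36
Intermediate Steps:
W(s) = 4*s² (W(s) = (2*s)*(2*s) = 4*s²)
u(T, G) = 4 + T (u(T, G) = 1*T + 4*(-1)² = T + 4*1 = T + 4 = 4 + T)
u(2, B((3 + 5)*(2 + 0)))² = (4 + 2)² = 6² = 36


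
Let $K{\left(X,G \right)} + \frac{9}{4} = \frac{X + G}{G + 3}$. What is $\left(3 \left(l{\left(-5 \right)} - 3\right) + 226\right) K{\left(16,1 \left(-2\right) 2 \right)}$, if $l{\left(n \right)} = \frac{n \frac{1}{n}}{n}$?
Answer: $- \frac{30837}{10} \approx -3083.7$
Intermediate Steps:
$l{\left(n \right)} = \frac{1}{n}$ ($l{\left(n \right)} = 1 \frac{1}{n} = \frac{1}{n}$)
$K{\left(X,G \right)} = - \frac{9}{4} + \frac{G + X}{3 + G}$ ($K{\left(X,G \right)} = - \frac{9}{4} + \frac{X + G}{G + 3} = - \frac{9}{4} + \frac{G + X}{3 + G}$)
$\left(3 \left(l{\left(-5 \right)} - 3\right) + 226\right) K{\left(16,1 \left(-2\right) 2 \right)} = \left(3 \left(\frac{1}{-5} - 3\right) + 226\right) \frac{-27 - 5 \cdot 1 \left(-2\right) 2 + 4 \cdot 16}{4 \left(3 + 1 \left(-2\right) 2\right)} = \left(3 \left(- \frac{1}{5} - 3\right) + 226\right) \frac{-27 - 5 \left(\left(-2\right) 2\right) + 64}{4 \left(3 - 4\right)} = \left(3 \left(- \frac{16}{5}\right) + 226\right) \frac{-27 - -20 + 64}{4 \left(3 - 4\right)} = \left(- \frac{48}{5} + 226\right) \frac{-27 + 20 + 64}{4 \left(-1\right)} = \frac{1082 \cdot \frac{1}{4} \left(-1\right) 57}{5} = \frac{1082}{5} \left(- \frac{57}{4}\right) = - \frac{30837}{10}$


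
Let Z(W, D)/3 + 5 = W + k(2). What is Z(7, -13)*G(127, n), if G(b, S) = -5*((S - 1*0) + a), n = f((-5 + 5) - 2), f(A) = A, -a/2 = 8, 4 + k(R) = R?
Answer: 0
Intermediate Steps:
k(R) = -4 + R
a = -16 (a = -2*8 = -16)
n = -2 (n = (-5 + 5) - 2 = 0 - 2 = -2)
G(b, S) = 80 - 5*S (G(b, S) = -5*((S - 1*0) - 16) = -5*((S + 0) - 16) = -5*(S - 16) = -5*(-16 + S) = 80 - 5*S)
Z(W, D) = -21 + 3*W (Z(W, D) = -15 + 3*(W + (-4 + 2)) = -15 + 3*(W - 2) = -15 + 3*(-2 + W) = -15 + (-6 + 3*W) = -21 + 3*W)
Z(7, -13)*G(127, n) = (-21 + 3*7)*(80 - 5*(-2)) = (-21 + 21)*(80 + 10) = 0*90 = 0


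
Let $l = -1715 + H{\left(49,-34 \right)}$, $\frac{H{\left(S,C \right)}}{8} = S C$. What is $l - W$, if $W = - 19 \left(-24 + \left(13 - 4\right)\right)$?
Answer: $-15328$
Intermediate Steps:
$W = 285$ ($W = - 19 \left(-24 + 9\right) = \left(-19\right) \left(-15\right) = 285$)
$H{\left(S,C \right)} = 8 C S$ ($H{\left(S,C \right)} = 8 S C = 8 C S$)
$l = -15043$ ($l = -1715 + 8 \left(-34\right) 49 = -1715 - 13328 = -15043$)
$l - W = -15043 - 285 = -15328$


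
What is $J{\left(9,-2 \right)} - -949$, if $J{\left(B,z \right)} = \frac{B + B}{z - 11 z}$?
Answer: $\frac{9499}{10} \approx 949.9$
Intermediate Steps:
$J{\left(B,z \right)} = - \frac{B}{5 z}$ ($J{\left(B,z \right)} = \frac{2 B}{\left(-10\right) z} = 2 B \left(- \frac{1}{10 z}\right) = - \frac{B}{5 z}$)
$J{\left(9,-2 \right)} - -949 = \left(- \frac{1}{5}\right) 9 \frac{1}{-2} - -949 = \left(- \frac{1}{5}\right) 9 \left(- \frac{1}{2}\right) + 949 = \frac{9}{10} + 949 = \frac{9499}{10}$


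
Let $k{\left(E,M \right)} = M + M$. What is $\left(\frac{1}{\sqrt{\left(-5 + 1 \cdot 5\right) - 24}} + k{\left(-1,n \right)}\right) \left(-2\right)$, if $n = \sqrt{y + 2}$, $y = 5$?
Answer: $- 4 \sqrt{7} + \frac{i \sqrt{6}}{6} \approx -10.583 + 0.40825 i$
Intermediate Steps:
$n = \sqrt{7}$ ($n = \sqrt{5 + 2} = \sqrt{7} \approx 2.6458$)
$k{\left(E,M \right)} = 2 M$
$\left(\frac{1}{\sqrt{\left(-5 + 1 \cdot 5\right) - 24}} + k{\left(-1,n \right)}\right) \left(-2\right) = \left(\frac{1}{\sqrt{\left(-5 + 1 \cdot 5\right) - 24}} + 2 \sqrt{7}\right) \left(-2\right) = \left(\frac{1}{\sqrt{\left(-5 + 5\right) - 24}} + 2 \sqrt{7}\right) \left(-2\right) = \left(\frac{1}{\sqrt{0 - 24}} + 2 \sqrt{7}\right) \left(-2\right) = \left(\frac{1}{\sqrt{-24}} + 2 \sqrt{7}\right) \left(-2\right) = \left(\frac{1}{2 i \sqrt{6}} + 2 \sqrt{7}\right) \left(-2\right) = \left(- \frac{i \sqrt{6}}{12} + 2 \sqrt{7}\right) \left(-2\right) = \left(2 \sqrt{7} - \frac{i \sqrt{6}}{12}\right) \left(-2\right) = - 4 \sqrt{7} + \frac{i \sqrt{6}}{6}$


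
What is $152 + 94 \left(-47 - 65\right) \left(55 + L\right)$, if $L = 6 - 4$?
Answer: $-599944$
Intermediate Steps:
$L = 2$ ($L = 6 - 4 = 2$)
$152 + 94 \left(-47 - 65\right) \left(55 + L\right) = 152 + 94 \left(-47 - 65\right) \left(55 + 2\right) = 152 + 94 \left(\left(-112\right) 57\right) = 152 + 94 \left(-6384\right) = 152 - 600096 = -599944$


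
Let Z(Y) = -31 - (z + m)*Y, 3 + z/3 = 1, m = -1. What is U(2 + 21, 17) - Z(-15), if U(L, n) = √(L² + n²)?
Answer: 136 + √818 ≈ 164.60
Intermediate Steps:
z = -6 (z = -9 + 3*1 = -9 + 3 = -6)
Z(Y) = -31 + 7*Y (Z(Y) = -31 - (-6 - 1)*Y = -31 - (-7)*Y = -31 + 7*Y)
U(2 + 21, 17) - Z(-15) = √((2 + 21)² + 17²) - (-31 + 7*(-15)) = √(23² + 289) - (-31 - 105) = √(529 + 289) - 1*(-136) = √818 + 136 = 136 + √818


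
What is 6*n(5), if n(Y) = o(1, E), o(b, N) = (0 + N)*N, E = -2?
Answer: 24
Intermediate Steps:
o(b, N) = N² (o(b, N) = N*N = N²)
n(Y) = 4 (n(Y) = (-2)² = 4)
6*n(5) = 6*4 = 24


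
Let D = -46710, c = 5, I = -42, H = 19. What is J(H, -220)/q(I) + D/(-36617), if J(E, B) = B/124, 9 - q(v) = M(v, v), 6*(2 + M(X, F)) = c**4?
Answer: 821521200/634535993 ≈ 1.2947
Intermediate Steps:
M(X, F) = 613/6 (M(X, F) = -2 + (1/6)*5**4 = -2 + (1/6)*625 = -2 + 625/6 = 613/6)
q(v) = -559/6 (q(v) = 9 - 1*613/6 = 9 - 613/6 = -559/6)
J(E, B) = B/124 (J(E, B) = B*(1/124) = B/124)
J(H, -220)/q(I) + D/(-36617) = ((1/124)*(-220))/(-559/6) - 46710/(-36617) = -55/31*(-6/559) - 46710*(-1/36617) = 330/17329 + 46710/36617 = 821521200/634535993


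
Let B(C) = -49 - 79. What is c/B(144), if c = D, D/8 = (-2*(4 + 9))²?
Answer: -169/4 ≈ -42.250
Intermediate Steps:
B(C) = -128
D = 5408 (D = 8*(-2*(4 + 9))² = 8*(-2*13)² = 8*(-26)² = 8*676 = 5408)
c = 5408
c/B(144) = 5408/(-128) = 5408*(-1/128) = -169/4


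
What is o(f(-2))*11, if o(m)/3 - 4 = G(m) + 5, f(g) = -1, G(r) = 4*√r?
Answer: 297 + 132*I ≈ 297.0 + 132.0*I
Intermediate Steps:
o(m) = 27 + 12*√m (o(m) = 12 + 3*(4*√m + 5) = 12 + 3*(5 + 4*√m) = 12 + (15 + 12*√m) = 27 + 12*√m)
o(f(-2))*11 = (27 + 12*√(-1))*11 = (27 + 12*I)*11 = 297 + 132*I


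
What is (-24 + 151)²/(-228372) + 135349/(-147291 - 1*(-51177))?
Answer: -1803341363/1219430356 ≈ -1.4788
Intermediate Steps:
(-24 + 151)²/(-228372) + 135349/(-147291 - 1*(-51177)) = 127²*(-1/228372) + 135349/(-147291 + 51177) = 16129*(-1/228372) + 135349/(-96114) = -16129/228372 + 135349*(-1/96114) = -16129/228372 - 135349/96114 = -1803341363/1219430356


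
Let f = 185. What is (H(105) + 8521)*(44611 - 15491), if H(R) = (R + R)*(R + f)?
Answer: 2021539520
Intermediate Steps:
H(R) = 2*R*(185 + R) (H(R) = (R + R)*(R + 185) = (2*R)*(185 + R) = 2*R*(185 + R))
(H(105) + 8521)*(44611 - 15491) = (2*105*(185 + 105) + 8521)*(44611 - 15491) = (2*105*290 + 8521)*29120 = (60900 + 8521)*29120 = 69421*29120 = 2021539520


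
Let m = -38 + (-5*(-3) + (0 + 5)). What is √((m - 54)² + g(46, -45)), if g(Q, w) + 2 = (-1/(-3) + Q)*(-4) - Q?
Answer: 2*√11139/3 ≈ 70.361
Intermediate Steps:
g(Q, w) = -10/3 - 5*Q (g(Q, w) = -2 + ((-1/(-3) + Q)*(-4) - Q) = -2 + ((-1*(-⅓) + Q)*(-4) - Q) = -2 + ((⅓ + Q)*(-4) - Q) = -2 + ((-4/3 - 4*Q) - Q) = -2 + (-4/3 - 5*Q) = -10/3 - 5*Q)
m = -18 (m = -38 + (15 + 5) = -38 + 20 = -18)
√((m - 54)² + g(46, -45)) = √((-18 - 54)² + (-10/3 - 5*46)) = √((-72)² + (-10/3 - 230)) = √(5184 - 700/3) = √(14852/3) = 2*√11139/3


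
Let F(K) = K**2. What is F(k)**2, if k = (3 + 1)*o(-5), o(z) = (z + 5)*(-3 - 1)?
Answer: 0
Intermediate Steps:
o(z) = -20 - 4*z (o(z) = (5 + z)*(-4) = -20 - 4*z)
k = 0 (k = (3 + 1)*(-20 - 4*(-5)) = 4*(-20 + 20) = 4*0 = 0)
F(k)**2 = (0**2)**2 = 0**2 = 0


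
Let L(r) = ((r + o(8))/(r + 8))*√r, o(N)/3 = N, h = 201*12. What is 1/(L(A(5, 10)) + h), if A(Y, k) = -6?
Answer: 134/323235 - I*√6/646470 ≈ 0.00041456 - 3.789e-6*I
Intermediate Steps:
h = 2412
o(N) = 3*N
L(r) = √r*(24 + r)/(8 + r) (L(r) = ((r + 3*8)/(r + 8))*√r = ((r + 24)/(8 + r))*√r = ((24 + r)/(8 + r))*√r = √r*(24 + r)/(8 + r))
1/(L(A(5, 10)) + h) = 1/(√(-6)*(24 - 6)/(8 - 6) + 2412) = 1/((I*√6)*18/2 + 2412) = 1/((I*√6)*(½)*18 + 2412) = 1/(9*I*√6 + 2412) = 1/(2412 + 9*I*√6)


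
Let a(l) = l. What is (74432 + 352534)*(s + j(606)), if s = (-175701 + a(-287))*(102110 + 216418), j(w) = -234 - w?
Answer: -23934478535586864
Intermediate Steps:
s = -56057105664 (s = (-175701 - 287)*(102110 + 216418) = -175988*318528 = -56057105664)
(74432 + 352534)*(s + j(606)) = (74432 + 352534)*(-56057105664 + (-234 - 1*606)) = 426966*(-56057105664 + (-234 - 606)) = 426966*(-56057105664 - 840) = 426966*(-56057106504) = -23934478535586864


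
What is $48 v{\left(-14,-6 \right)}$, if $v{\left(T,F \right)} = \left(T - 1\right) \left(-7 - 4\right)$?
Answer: $7920$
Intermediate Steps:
$v{\left(T,F \right)} = 11 - 11 T$ ($v{\left(T,F \right)} = \left(-1 + T\right) \left(-11\right) = 11 - 11 T$)
$48 v{\left(-14,-6 \right)} = 48 \left(11 - -154\right) = 48 \left(11 + 154\right) = 48 \cdot 165 = 7920$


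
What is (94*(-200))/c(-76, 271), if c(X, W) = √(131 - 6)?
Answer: -752*√5 ≈ -1681.5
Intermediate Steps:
c(X, W) = 5*√5 (c(X, W) = √125 = 5*√5)
(94*(-200))/c(-76, 271) = (94*(-200))/((5*√5)) = -752*√5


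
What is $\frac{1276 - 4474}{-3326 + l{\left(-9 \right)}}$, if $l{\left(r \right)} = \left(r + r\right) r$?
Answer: $\frac{1599}{1582} \approx 1.0107$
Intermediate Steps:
$l{\left(r \right)} = 2 r^{2}$ ($l{\left(r \right)} = 2 r r = 2 r^{2}$)
$\frac{1276 - 4474}{-3326 + l{\left(-9 \right)}} = \frac{1276 - 4474}{-3326 + 2 \left(-9\right)^{2}} = - \frac{3198}{-3326 + 2 \cdot 81} = - \frac{3198}{-3326 + 162} = - \frac{3198}{-3164} = \left(-3198\right) \left(- \frac{1}{3164}\right) = \frac{1599}{1582}$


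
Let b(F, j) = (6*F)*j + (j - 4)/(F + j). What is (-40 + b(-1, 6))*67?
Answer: -25326/5 ≈ -5065.2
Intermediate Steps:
b(F, j) = (-4 + j)/(F + j) + 6*F*j (b(F, j) = 6*F*j + (-4 + j)/(F + j) = (-4 + j)/(F + j) + 6*F*j)
(-40 + b(-1, 6))*67 = (-40 + (-4 + 6 + 6*(-1)*6² + 6*6*(-1)²)/(-1 + 6))*67 = (-40 + (-4 + 6 + 6*(-1)*36 + 6*6*1)/5)*67 = (-40 + (-4 + 6 - 216 + 36)/5)*67 = (-40 + (⅕)*(-178))*67 = (-40 - 178/5)*67 = -378/5*67 = -25326/5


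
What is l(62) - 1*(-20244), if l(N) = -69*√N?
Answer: 20244 - 69*√62 ≈ 19701.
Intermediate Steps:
l(62) - 1*(-20244) = -69*√62 - 1*(-20244) = -69*√62 + 20244 = 20244 - 69*√62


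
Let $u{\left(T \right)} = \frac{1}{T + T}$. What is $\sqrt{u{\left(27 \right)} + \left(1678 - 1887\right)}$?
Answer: $\frac{i \sqrt{67710}}{18} \approx 14.456 i$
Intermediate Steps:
$u{\left(T \right)} = \frac{1}{2 T}$
$\sqrt{u{\left(27 \right)} + \left(1678 - 1887\right)} = \sqrt{\frac{1}{2 \cdot 27} + \left(1678 - 1887\right)} = \sqrt{\frac{1}{2} \cdot \frac{1}{27} - 209} = \sqrt{\frac{1}{54} - 209} = \sqrt{- \frac{11285}{54}} = \frac{i \sqrt{67710}}{18}$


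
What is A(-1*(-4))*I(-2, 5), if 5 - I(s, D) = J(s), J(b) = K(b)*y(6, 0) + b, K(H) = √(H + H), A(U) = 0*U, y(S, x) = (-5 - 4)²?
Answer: 0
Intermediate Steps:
y(S, x) = 81 (y(S, x) = (-9)² = 81)
A(U) = 0
K(H) = √2*√H (K(H) = √(2*H) = √2*√H)
J(b) = b + 81*√2*√b (J(b) = (√2*√b)*81 + b = 81*√2*√b + b = b + 81*√2*√b)
I(s, D) = 5 - s - 81*√2*√s (I(s, D) = 5 - (s + 81*√2*√s) = 5 + (-s - 81*√2*√s) = 5 - s - 81*√2*√s)
A(-1*(-4))*I(-2, 5) = 0*(5 - 1*(-2) - 81*√2*√(-2)) = 0*(5 + 2 - 81*√2*I*√2) = 0*(5 + 2 - 162*I) = 0*(7 - 162*I) = 0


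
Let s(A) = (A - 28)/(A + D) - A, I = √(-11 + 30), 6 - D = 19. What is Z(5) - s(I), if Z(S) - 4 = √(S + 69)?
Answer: 17/10 + √74 + 9*√19/10 ≈ 14.225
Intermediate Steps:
D = -13 (D = 6 - 1*19 = 6 - 19 = -13)
Z(S) = 4 + √(69 + S) (Z(S) = 4 + √(S + 69) = 4 + √(69 + S))
I = √19 ≈ 4.3589
s(A) = -A + (-28 + A)/(-13 + A) (s(A) = (A - 28)/(A - 13) - A = (-28 + A)/(-13 + A) - A = -A + (-28 + A)/(-13 + A))
Z(5) - s(I) = (4 + √(69 + 5)) - (-28 - (√19)² + 14*√19)/(-13 + √19) = (4 + √74) - (-28 - 1*19 + 14*√19)/(-13 + √19) = (4 + √74) - (-28 - 19 + 14*√19)/(-13 + √19) = (4 + √74) - (-47 + 14*√19)/(-13 + √19) = 4 + √74 - (-47 + 14*√19)/(-13 + √19)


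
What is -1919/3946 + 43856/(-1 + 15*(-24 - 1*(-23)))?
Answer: -10817905/3946 ≈ -2741.5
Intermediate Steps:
-1919/3946 + 43856/(-1 + 15*(-24 - 1*(-23))) = -1919*1/3946 + 43856/(-1 + 15*(-24 + 23)) = -1919/3946 + 43856/(-1 + 15*(-1)) = -1919/3946 + 43856/(-1 - 15) = -1919/3946 + 43856/(-16) = -1919/3946 + 43856*(-1/16) = -1919/3946 - 2741 = -10817905/3946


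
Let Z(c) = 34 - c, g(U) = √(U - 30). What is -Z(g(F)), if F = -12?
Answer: -34 + I*√42 ≈ -34.0 + 6.4807*I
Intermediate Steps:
g(U) = √(-30 + U)
-Z(g(F)) = -(34 - √(-30 - 12)) = -(34 - √(-42)) = -(34 - I*√42) = -34 + I*√42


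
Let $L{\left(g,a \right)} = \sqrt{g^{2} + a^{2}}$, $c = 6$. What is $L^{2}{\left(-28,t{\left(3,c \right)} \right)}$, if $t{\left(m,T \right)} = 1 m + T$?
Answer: $865$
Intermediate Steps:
$t{\left(m,T \right)} = T + m$ ($t{\left(m,T \right)} = m + T = T + m$)
$L{\left(g,a \right)} = \sqrt{a^{2} + g^{2}}$
$L^{2}{\left(-28,t{\left(3,c \right)} \right)} = \left(\sqrt{\left(6 + 3\right)^{2} + \left(-28\right)^{2}}\right)^{2} = \left(\sqrt{9^{2} + 784}\right)^{2} = \left(\sqrt{81 + 784}\right)^{2} = \left(\sqrt{865}\right)^{2} = 865$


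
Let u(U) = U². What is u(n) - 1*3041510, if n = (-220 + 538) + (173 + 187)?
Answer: -2581826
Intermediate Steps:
n = 678 (n = 318 + 360 = 678)
u(n) - 1*3041510 = 678² - 1*3041510 = 459684 - 3041510 = -2581826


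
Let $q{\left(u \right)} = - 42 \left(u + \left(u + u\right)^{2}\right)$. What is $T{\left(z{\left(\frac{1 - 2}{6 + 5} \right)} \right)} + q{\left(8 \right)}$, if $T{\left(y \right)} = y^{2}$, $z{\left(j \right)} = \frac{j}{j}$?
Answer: $-11087$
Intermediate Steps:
$z{\left(j \right)} = 1$
$q{\left(u \right)} = - 168 u^{2} - 42 u$ ($q{\left(u \right)} = - 42 \left(u + \left(2 u\right)^{2}\right) = - 42 \left(u + 4 u^{2}\right) = - 168 u^{2} - 42 u$)
$T{\left(z{\left(\frac{1 - 2}{6 + 5} \right)} \right)} + q{\left(8 \right)} = 1^{2} - 336 \left(1 + 4 \cdot 8\right) = 1 - 336 \left(1 + 32\right) = 1 - 336 \cdot 33 = 1 - 11088 = -11087$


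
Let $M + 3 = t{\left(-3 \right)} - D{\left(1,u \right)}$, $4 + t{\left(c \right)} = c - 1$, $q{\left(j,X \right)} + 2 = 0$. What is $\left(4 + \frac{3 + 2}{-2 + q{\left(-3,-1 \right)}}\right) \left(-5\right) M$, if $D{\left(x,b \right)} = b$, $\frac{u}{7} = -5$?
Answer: $-330$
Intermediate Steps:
$u = -35$ ($u = 7 \left(-5\right) = -35$)
$q{\left(j,X \right)} = -2$ ($q{\left(j,X \right)} = -2 + 0 = -2$)
$t{\left(c \right)} = -5 + c$ ($t{\left(c \right)} = -4 + \left(c - 1\right) = -4 + \left(-1 + c\right) = -5 + c$)
$M = 24$ ($M = -3 - -27 = -3 + \left(-8 + 35\right) = -3 + 27 = 24$)
$\left(4 + \frac{3 + 2}{-2 + q{\left(-3,-1 \right)}}\right) \left(-5\right) M = \left(4 + \frac{3 + 2}{-2 - 2}\right) \left(-5\right) 24 = \left(4 + \frac{5}{-4}\right) \left(-5\right) 24 = \left(4 + 5 \left(- \frac{1}{4}\right)\right) \left(-5\right) 24 = \left(4 - \frac{5}{4}\right) \left(-5\right) 24 = \frac{11}{4} \left(-5\right) 24 = \left(- \frac{55}{4}\right) 24 = -330$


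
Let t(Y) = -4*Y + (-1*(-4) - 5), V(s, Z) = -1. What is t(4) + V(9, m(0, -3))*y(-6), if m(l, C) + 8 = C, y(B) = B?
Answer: -11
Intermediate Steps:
m(l, C) = -8 + C
t(Y) = -1 - 4*Y (t(Y) = -4*Y + (4 - 5) = -4*Y - 1 = -1 - 4*Y)
t(4) + V(9, m(0, -3))*y(-6) = (-1 - 4*4) - 1*(-6) = (-1 - 16) + 6 = -17 + 6 = -11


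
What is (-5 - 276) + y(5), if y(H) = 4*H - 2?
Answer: -263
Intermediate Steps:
y(H) = -2 + 4*H
(-5 - 276) + y(5) = (-5 - 276) + (-2 + 4*5) = -281 + (-2 + 20) = -281 + 18 = -263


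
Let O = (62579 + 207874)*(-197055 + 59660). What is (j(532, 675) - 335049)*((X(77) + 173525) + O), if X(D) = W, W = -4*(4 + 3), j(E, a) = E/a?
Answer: 8403724010651791834/675 ≈ 1.2450e+16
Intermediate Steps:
O = -37158889935 (O = 270453*(-137395) = -37158889935)
W = -28 (W = -4*7 = -28)
X(D) = -28
(j(532, 675) - 335049)*((X(77) + 173525) + O) = (532/675 - 335049)*((-28 + 173525) - 37158889935) = (532*(1/675) - 335049)*(173497 - 37158889935) = (532/675 - 335049)*(-37158716438) = -226157543/675*(-37158716438) = 8403724010651791834/675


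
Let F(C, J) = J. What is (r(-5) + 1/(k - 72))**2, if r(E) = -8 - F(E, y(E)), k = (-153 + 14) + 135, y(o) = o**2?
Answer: 6295081/5776 ≈ 1089.9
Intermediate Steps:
k = -4 (k = -139 + 135 = -4)
r(E) = -8 - E**2
(r(-5) + 1/(k - 72))**2 = ((-8 - 1*(-5)**2) + 1/(-4 - 72))**2 = ((-8 - 1*25) + 1/(-76))**2 = ((-8 - 25) - 1/76)**2 = (-33 - 1/76)**2 = (-2509/76)**2 = 6295081/5776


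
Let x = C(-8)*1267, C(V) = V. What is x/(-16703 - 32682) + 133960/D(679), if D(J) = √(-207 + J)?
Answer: 1448/7055 + 33490*√118/59 ≈ 6166.2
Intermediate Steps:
x = -10136 (x = -8*1267 = -10136)
x/(-16703 - 32682) + 133960/D(679) = -10136/(-16703 - 32682) + 133960/(√(-207 + 679)) = -10136/(-49385) + 133960/(√472) = -10136*(-1/49385) + 133960/((2*√118)) = 1448/7055 + 133960*(√118/236) = 1448/7055 + 33490*√118/59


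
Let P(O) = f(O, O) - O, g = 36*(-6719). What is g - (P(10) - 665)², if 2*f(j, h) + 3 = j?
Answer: -2771185/4 ≈ -6.9280e+5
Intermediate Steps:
f(j, h) = -3/2 + j/2
g = -241884
P(O) = -3/2 - O/2 (P(O) = (-3/2 + O/2) - O = -3/2 - O/2)
g - (P(10) - 665)² = -241884 - ((-3/2 - ½*10) - 665)² = -241884 - ((-3/2 - 5) - 665)² = -241884 - (-13/2 - 665)² = -241884 - (-1343/2)² = -241884 - 1*1803649/4 = -241884 - 1803649/4 = -2771185/4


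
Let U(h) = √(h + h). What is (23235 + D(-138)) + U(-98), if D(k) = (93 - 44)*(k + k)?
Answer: 9711 + 14*I ≈ 9711.0 + 14.0*I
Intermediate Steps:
U(h) = √2*√h (U(h) = √(2*h) = √2*√h)
D(k) = 98*k (D(k) = 49*(2*k) = 98*k)
(23235 + D(-138)) + U(-98) = (23235 + 98*(-138)) + √2*√(-98) = (23235 - 13524) + √2*(7*I*√2) = 9711 + 14*I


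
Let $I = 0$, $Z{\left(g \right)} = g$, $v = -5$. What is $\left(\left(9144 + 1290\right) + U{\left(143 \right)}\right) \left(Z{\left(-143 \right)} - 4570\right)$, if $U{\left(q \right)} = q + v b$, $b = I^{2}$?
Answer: $-49849401$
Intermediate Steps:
$b = 0$ ($b = 0^{2} = 0$)
$U{\left(q \right)} = q$ ($U{\left(q \right)} = q - 0 = q + 0 = q$)
$\left(\left(9144 + 1290\right) + U{\left(143 \right)}\right) \left(Z{\left(-143 \right)} - 4570\right) = \left(\left(9144 + 1290\right) + 143\right) \left(-143 - 4570\right) = \left(10434 + 143\right) \left(-4713\right) = 10577 \left(-4713\right) = -49849401$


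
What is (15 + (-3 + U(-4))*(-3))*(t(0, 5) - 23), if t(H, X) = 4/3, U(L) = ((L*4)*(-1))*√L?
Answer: -520 + 2080*I ≈ -520.0 + 2080.0*I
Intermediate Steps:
U(L) = -4*L^(3/2) (U(L) = ((4*L)*(-1))*√L = (-4*L)*√L = -4*L^(3/2))
t(H, X) = 4/3 (t(H, X) = 4*(⅓) = 4/3)
(15 + (-3 + U(-4))*(-3))*(t(0, 5) - 23) = (15 + (-3 - (-32)*I)*(-3))*(4/3 - 23) = (15 + (-3 - (-32)*I)*(-3))*(-65/3) = (15 + (-3 + 32*I)*(-3))*(-65/3) = (15 + (9 - 96*I))*(-65/3) = (24 - 96*I)*(-65/3) = -520 + 2080*I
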